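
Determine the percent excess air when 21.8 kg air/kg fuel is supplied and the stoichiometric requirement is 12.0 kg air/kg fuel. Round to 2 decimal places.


Excess air = actual - stoichiometric = 21.8 - 12.0 = 9.80 kg/kg fuel
Excess air % = (excess / stoich) * 100 = (9.80 / 12.0) * 100 = 81.67%


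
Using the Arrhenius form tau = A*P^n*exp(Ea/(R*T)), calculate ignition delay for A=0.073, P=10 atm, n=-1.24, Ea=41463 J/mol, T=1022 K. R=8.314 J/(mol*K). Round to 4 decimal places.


tau = A * P^n * exp(Ea/(R*T))
P^n = 10^(-1.24) = 0.05754399
Ea/(R*T) = 41463/(8.314*1022) = 4.879775
exp(Ea/(R*T)) = 131.601062
tau = 0.073 * 0.05754399 * 131.601062 = 0.5528 ms


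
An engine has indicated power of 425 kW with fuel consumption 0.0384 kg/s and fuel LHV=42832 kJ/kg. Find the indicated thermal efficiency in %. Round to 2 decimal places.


eta_ith = (IP / (mf * LHV)) * 100
Denominator = 0.0384 * 42832 = 1644.7488 kW
eta_ith = (425 / 1644.7488) * 100 = 25.84%


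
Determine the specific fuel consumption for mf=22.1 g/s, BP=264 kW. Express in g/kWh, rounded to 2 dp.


SFC = (mf / BP) * 3600
Rate = 22.1 / 264 = 0.083712 g/(s*kW)
SFC = 0.083712 * 3600 = 301.36 g/kWh


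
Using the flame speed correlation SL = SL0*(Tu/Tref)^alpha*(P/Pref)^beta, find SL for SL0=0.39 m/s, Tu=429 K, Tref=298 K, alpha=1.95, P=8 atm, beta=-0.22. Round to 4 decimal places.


SL = SL0 * (Tu/Tref)^alpha * (P/Pref)^beta
T ratio = 429/298 = 1.43959732
(T ratio)^alpha = 1.43959732^1.95 = 2.035026
(P/Pref)^beta = 8^(-0.22) = 0.632878
SL = 0.39 * 2.035026 * 0.632878 = 0.5023 m/s


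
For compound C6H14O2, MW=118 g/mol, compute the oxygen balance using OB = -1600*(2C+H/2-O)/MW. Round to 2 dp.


OB = -1600 * (2C + H/2 - O) / MW
Inner = 2*6 + 14/2 - 2 = 17.00
OB = -1600 * 17.00 / 118 = -230.51%


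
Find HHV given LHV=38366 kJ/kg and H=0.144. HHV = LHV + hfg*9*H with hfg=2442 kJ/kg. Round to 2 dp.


HHV = LHV + hfg * 9 * H
Water addition = 2442 * 9 * 0.144 = 3164.832 kJ/kg
HHV = 38366 + 3164.832 = 41530.83 kJ/kg


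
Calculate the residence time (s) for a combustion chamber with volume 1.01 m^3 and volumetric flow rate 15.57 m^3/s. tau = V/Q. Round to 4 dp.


tau = V / Q_flow
tau = 1.01 / 15.57 = 0.0649 s


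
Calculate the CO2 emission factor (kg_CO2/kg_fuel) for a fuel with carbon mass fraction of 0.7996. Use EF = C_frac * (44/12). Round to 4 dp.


EF = C_frac * (M_CO2 / M_C)
EF = 0.7996 * (44/12)
EF = 0.7996 * 3.666667 = 2.9319 kg_CO2/kg_fuel


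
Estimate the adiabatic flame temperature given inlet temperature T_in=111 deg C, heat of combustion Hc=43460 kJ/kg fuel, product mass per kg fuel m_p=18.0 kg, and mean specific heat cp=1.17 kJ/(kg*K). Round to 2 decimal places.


T_ad = T_in + Hc / (m_p * cp)
Denominator = 18.0 * 1.17 = 21.0600
Temperature rise = 43460 / 21.0600 = 2063.63 K
T_ad = 111 + 2063.63 = 2174.63 deg C


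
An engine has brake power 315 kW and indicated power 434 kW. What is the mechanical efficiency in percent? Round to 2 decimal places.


eta_mech = (BP / IP) * 100
Ratio = 315 / 434 = 0.7258
eta_mech = 0.7258 * 100 = 72.58%


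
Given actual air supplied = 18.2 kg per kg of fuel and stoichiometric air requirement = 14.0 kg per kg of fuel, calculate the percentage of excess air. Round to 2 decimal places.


Excess air = actual - stoichiometric = 18.2 - 14.0 = 4.20 kg/kg fuel
Excess air % = (excess / stoich) * 100 = (4.20 / 14.0) * 100 = 30.00%


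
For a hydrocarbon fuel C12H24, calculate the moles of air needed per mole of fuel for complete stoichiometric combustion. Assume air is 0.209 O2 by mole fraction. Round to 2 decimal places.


Balanced combustion: C12H24 + 18 O2 -> 12 CO2 + 12 H2O
O2 needed = C + H/4 = 12 + 24/4 = 18.00 moles
Air moles = O2 / 0.209 = 18.00 / 0.209 = 86.12 moles air


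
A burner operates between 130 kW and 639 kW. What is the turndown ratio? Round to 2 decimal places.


TDR = Q_max / Q_min
TDR = 639 / 130 = 4.92


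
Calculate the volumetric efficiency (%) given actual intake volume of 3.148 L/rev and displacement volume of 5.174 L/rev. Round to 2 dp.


eta_v = (V_actual / V_disp) * 100
Ratio = 3.148 / 5.174 = 0.6084
eta_v = 0.6084 * 100 = 60.84%


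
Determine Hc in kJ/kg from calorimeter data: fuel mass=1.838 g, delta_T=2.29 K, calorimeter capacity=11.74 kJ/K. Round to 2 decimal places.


Hc = C_cal * delta_T / m_fuel
Q_released = 11.74 * 2.29 = 26.8846 kJ
m_fuel = 1.838 g = 1.838/1000 kg = 0.001838 kg
Hc = 26.8846 / 0.001838 = 14627.09 kJ/kg


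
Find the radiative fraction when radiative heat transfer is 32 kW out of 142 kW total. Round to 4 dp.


f_rad = Q_rad / Q_total
f_rad = 32 / 142 = 0.2254


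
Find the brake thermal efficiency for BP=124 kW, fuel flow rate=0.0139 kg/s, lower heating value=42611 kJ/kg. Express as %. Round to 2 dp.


eta_BTE = (BP / (mf * LHV)) * 100
Denominator = 0.0139 * 42611 = 592.2929 kW
eta_BTE = (124 / 592.2929) * 100 = 20.94%


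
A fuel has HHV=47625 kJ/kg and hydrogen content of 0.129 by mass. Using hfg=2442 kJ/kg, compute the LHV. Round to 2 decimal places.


LHV = HHV - hfg * 9 * H
Water correction = 2442 * 9 * 0.129 = 2835.162 kJ/kg
LHV = 47625 - 2835.162 = 44789.84 kJ/kg


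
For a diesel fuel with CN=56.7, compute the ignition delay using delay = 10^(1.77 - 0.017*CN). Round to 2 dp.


delay = 10^(1.77 - 0.017*CN)
Exponent = 1.77 - 0.017*56.7 = 0.8061
delay = 10^0.8061 = 6.40 ms


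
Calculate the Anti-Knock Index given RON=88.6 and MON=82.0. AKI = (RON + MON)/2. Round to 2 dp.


AKI = (RON + MON) / 2
AKI = (88.6 + 82.0) / 2
AKI = 170.6 / 2 = 85.30


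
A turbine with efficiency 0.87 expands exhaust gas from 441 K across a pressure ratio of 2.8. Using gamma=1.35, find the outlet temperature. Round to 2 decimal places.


T_out = T_in * (1 - eta * (1 - PR^(-(gamma-1)/gamma)))
Exponent = -(1.35-1)/1.35 = -0.25925926
PR^exp = 2.8^(-0.25925926) = 0.76572026
Factor = 1 - 0.87*(1 - 0.76572026) = 0.79617663
T_out = 441 * 0.79617663 = 351.11 K


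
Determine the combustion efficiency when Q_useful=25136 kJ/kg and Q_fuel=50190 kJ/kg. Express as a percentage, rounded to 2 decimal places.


Efficiency = (Q_useful / Q_fuel) * 100
Efficiency = (25136 / 50190) * 100
Efficiency = 0.5008 * 100 = 50.08%


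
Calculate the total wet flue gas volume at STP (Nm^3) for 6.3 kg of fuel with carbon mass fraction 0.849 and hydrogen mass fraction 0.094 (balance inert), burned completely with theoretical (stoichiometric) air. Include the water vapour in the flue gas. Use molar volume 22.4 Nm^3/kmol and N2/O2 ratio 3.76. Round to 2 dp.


Per kg fuel: CO2 = (C/12 kmol)*22.4 = (0.849/12)*22.4 = 1.58480 Nm^3
Per kg fuel: H2O = (H/2 kmol)*22.4 = (0.094/2)*22.4 = 1.05280 Nm^3
O2 needed per kg fuel = C/12 + H/4 = 0.849/12 + 0.094/4 = 0.09425000 kmol
Per kg fuel: N2 = O2*3.76*22.4 = 0.09425000*3.76*22.4 = 7.93811 Nm^3
Total per kg = 1.58480 + 1.05280 + 7.93811 = 10.57571 Nm^3
Total = 10.57571 * 6.3 = 66.63 Nm^3


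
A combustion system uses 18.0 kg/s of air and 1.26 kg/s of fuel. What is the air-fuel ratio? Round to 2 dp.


AFR = m_air / m_fuel
AFR = 18.0 / 1.26 = 14.29


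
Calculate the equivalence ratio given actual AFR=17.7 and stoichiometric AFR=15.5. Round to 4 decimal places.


phi = AFR_stoich / AFR_actual
phi = 15.5 / 17.7 = 0.8757


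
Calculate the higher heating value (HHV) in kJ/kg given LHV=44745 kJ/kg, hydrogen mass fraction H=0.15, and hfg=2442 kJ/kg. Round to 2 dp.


HHV = LHV + hfg * 9 * H
Water addition = 2442 * 9 * 0.15 = 3296.700 kJ/kg
HHV = 44745 + 3296.700 = 48041.70 kJ/kg


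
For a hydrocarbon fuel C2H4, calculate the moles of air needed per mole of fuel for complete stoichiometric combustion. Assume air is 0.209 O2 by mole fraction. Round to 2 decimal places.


Balanced combustion: C2H4 + 3 O2 -> 2 CO2 + 2 H2O
O2 needed = C + H/4 = 2 + 4/4 = 3.00 moles
Air moles = O2 / 0.209 = 3.00 / 0.209 = 14.35 moles air


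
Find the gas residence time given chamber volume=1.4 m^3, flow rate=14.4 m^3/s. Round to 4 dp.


tau = V / Q_flow
tau = 1.4 / 14.4 = 0.0972 s


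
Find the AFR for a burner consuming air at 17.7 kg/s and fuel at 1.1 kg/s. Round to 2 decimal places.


AFR = m_air / m_fuel
AFR = 17.7 / 1.1 = 16.09


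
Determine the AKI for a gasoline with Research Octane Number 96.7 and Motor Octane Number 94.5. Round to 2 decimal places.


AKI = (RON + MON) / 2
AKI = (96.7 + 94.5) / 2
AKI = 191.2 / 2 = 95.60


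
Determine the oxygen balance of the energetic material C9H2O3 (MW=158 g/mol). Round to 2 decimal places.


OB = -1600 * (2C + H/2 - O) / MW
Inner = 2*9 + 2/2 - 3 = 16.00
OB = -1600 * 16.00 / 158 = -162.03%


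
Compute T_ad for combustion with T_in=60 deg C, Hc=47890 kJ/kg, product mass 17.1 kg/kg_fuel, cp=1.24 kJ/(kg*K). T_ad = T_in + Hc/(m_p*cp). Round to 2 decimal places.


T_ad = T_in + Hc / (m_p * cp)
Denominator = 17.1 * 1.24 = 21.2040
Temperature rise = 47890 / 21.2040 = 2258.54 K
T_ad = 60 + 2258.54 = 2318.54 deg C


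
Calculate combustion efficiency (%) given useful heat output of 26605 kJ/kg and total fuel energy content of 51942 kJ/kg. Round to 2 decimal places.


Efficiency = (Q_useful / Q_fuel) * 100
Efficiency = (26605 / 51942) * 100
Efficiency = 0.5122 * 100 = 51.22%


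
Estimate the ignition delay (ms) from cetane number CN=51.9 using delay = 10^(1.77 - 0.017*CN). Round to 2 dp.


delay = 10^(1.77 - 0.017*CN)
Exponent = 1.77 - 0.017*51.9 = 0.8877
delay = 10^0.8877 = 7.72 ms


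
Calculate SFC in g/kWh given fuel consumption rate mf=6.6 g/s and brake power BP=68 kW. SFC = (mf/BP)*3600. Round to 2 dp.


SFC = (mf / BP) * 3600
Rate = 6.6 / 68 = 0.097059 g/(s*kW)
SFC = 0.097059 * 3600 = 349.41 g/kWh


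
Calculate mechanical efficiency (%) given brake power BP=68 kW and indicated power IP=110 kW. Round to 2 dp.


eta_mech = (BP / IP) * 100
Ratio = 68 / 110 = 0.6182
eta_mech = 0.6182 * 100 = 61.82%


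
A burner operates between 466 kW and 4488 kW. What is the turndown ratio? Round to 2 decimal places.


TDR = Q_max / Q_min
TDR = 4488 / 466 = 9.63


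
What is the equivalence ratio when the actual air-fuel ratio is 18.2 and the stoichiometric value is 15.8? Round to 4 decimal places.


phi = AFR_stoich / AFR_actual
phi = 15.8 / 18.2 = 0.8681


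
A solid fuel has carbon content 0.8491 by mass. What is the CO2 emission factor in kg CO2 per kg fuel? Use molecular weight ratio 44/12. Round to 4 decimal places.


EF = C_frac * (M_CO2 / M_C)
EF = 0.8491 * (44/12)
EF = 0.8491 * 3.666667 = 3.1134 kg_CO2/kg_fuel


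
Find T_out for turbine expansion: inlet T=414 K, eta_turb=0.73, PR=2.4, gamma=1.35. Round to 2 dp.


T_out = T_in * (1 - eta * (1 - PR^(-(gamma-1)/gamma)))
Exponent = -(1.35-1)/1.35 = -0.25925926
PR^exp = 2.4^(-0.25925926) = 0.79694200
Factor = 1 - 0.73*(1 - 0.79694200) = 0.85176766
T_out = 414 * 0.85176766 = 352.63 K


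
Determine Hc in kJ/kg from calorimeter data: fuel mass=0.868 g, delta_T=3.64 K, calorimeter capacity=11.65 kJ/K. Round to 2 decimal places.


Hc = C_cal * delta_T / m_fuel
Q_released = 11.65 * 3.64 = 42.4060 kJ
m_fuel = 0.868 g = 0.868/1000 kg = 0.000868 kg
Hc = 42.4060 / 0.000868 = 48854.84 kJ/kg


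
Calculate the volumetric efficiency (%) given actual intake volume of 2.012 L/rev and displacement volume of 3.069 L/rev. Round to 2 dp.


eta_v = (V_actual / V_disp) * 100
Ratio = 2.012 / 3.069 = 0.6556
eta_v = 0.6556 * 100 = 65.56%


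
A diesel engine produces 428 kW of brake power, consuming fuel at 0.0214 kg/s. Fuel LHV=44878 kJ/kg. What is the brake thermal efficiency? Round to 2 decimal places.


eta_BTE = (BP / (mf * LHV)) * 100
Denominator = 0.0214 * 44878 = 960.3892 kW
eta_BTE = (428 / 960.3892) * 100 = 44.57%


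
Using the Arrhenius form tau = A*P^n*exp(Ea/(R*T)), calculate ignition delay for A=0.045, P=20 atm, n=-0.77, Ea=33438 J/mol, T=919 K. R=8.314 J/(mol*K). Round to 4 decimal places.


tau = A * P^n * exp(Ea/(R*T))
P^n = 20^(-0.77) = 0.09958798
Ea/(R*T) = 33438/(8.314*919) = 4.376377
exp(Ea/(R*T)) = 79.549332
tau = 0.045 * 0.09958798 * 79.549332 = 0.3565 ms


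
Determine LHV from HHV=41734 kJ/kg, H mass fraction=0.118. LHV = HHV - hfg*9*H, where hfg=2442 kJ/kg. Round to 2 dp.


LHV = HHV - hfg * 9 * H
Water correction = 2442 * 9 * 0.118 = 2593.404 kJ/kg
LHV = 41734 - 2593.404 = 39140.60 kJ/kg


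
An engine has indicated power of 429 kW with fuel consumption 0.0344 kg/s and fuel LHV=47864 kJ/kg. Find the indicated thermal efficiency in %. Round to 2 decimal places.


eta_ith = (IP / (mf * LHV)) * 100
Denominator = 0.0344 * 47864 = 1646.5216 kW
eta_ith = (429 / 1646.5216) * 100 = 26.05%


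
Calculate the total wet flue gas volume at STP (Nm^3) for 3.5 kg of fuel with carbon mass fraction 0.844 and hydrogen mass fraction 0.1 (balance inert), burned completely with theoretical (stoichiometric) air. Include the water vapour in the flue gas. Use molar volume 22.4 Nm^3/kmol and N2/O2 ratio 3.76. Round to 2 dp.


Per kg fuel: CO2 = (C/12 kmol)*22.4 = (0.844/12)*22.4 = 1.57547 Nm^3
Per kg fuel: H2O = (H/2 kmol)*22.4 = (0.1/2)*22.4 = 1.12000 Nm^3
O2 needed per kg fuel = C/12 + H/4 = 0.844/12 + 0.1/4 = 0.09533333 kmol
Per kg fuel: N2 = O2*3.76*22.4 = 0.09533333*3.76*22.4 = 8.02935 Nm^3
Total per kg = 1.57547 + 1.12000 + 8.02935 = 10.72482 Nm^3
Total = 10.72482 * 3.5 = 37.54 Nm^3


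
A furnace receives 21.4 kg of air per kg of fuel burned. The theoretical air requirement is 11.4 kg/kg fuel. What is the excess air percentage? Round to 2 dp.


Excess air = actual - stoichiometric = 21.4 - 11.4 = 10.00 kg/kg fuel
Excess air % = (excess / stoich) * 100 = (10.00 / 11.4) * 100 = 87.72%


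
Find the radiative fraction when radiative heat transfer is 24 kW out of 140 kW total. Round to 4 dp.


f_rad = Q_rad / Q_total
f_rad = 24 / 140 = 0.1714


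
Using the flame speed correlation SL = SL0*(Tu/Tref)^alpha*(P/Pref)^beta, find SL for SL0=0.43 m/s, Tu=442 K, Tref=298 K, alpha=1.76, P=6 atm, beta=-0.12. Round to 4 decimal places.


SL = SL0 * (Tu/Tref)^alpha * (P/Pref)^beta
T ratio = 442/298 = 1.48322148
(T ratio)^alpha = 1.48322148^1.76 = 2.001348
(P/Pref)^beta = 6^(-0.12) = 0.806532
SL = 0.43 * 2.001348 * 0.806532 = 0.6941 m/s


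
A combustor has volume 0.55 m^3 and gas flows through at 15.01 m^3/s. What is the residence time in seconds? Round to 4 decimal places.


tau = V / Q_flow
tau = 0.55 / 15.01 = 0.0366 s


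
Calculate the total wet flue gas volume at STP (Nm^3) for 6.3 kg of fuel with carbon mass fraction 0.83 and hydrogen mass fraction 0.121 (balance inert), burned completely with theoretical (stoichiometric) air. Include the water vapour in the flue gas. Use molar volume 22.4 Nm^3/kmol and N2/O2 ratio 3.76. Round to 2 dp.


Per kg fuel: CO2 = (C/12 kmol)*22.4 = (0.83/12)*22.4 = 1.54933 Nm^3
Per kg fuel: H2O = (H/2 kmol)*22.4 = (0.121/2)*22.4 = 1.35520 Nm^3
O2 needed per kg fuel = C/12 + H/4 = 0.83/12 + 0.121/4 = 0.09941667 kmol
Per kg fuel: N2 = O2*3.76*22.4 = 0.09941667*3.76*22.4 = 8.37327 Nm^3
Total per kg = 1.54933 + 1.35520 + 8.37327 = 11.27780 Nm^3
Total = 11.27780 * 6.3 = 71.05 Nm^3


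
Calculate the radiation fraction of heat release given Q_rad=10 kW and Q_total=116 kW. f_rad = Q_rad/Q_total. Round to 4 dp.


f_rad = Q_rad / Q_total
f_rad = 10 / 116 = 0.0862


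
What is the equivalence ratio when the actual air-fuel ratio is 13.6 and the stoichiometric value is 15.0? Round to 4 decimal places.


phi = AFR_stoich / AFR_actual
phi = 15.0 / 13.6 = 1.1029


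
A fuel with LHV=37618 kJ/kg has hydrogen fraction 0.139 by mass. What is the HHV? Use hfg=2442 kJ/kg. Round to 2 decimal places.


HHV = LHV + hfg * 9 * H
Water addition = 2442 * 9 * 0.139 = 3054.942 kJ/kg
HHV = 37618 + 3054.942 = 40672.94 kJ/kg


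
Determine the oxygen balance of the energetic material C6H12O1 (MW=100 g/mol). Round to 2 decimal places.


OB = -1600 * (2C + H/2 - O) / MW
Inner = 2*6 + 12/2 - 1 = 17.00
OB = -1600 * 17.00 / 100 = -272.00%


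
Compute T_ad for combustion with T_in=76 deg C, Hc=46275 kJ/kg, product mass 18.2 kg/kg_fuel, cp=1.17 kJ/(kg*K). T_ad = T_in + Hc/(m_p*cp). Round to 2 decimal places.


T_ad = T_in + Hc / (m_p * cp)
Denominator = 18.2 * 1.17 = 21.2940
Temperature rise = 46275 / 21.2940 = 2173.15 K
T_ad = 76 + 2173.15 = 2249.15 deg C


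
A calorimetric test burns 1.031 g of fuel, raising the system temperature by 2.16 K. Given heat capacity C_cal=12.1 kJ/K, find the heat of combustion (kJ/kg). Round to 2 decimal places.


Hc = C_cal * delta_T / m_fuel
Q_released = 12.1 * 2.16 = 26.1360 kJ
m_fuel = 1.031 g = 1.031/1000 kg = 0.001031 kg
Hc = 26.1360 / 0.001031 = 25350.15 kJ/kg


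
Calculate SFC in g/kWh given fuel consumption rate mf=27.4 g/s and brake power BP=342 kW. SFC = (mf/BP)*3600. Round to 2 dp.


SFC = (mf / BP) * 3600
Rate = 27.4 / 342 = 0.080117 g/(s*kW)
SFC = 0.080117 * 3600 = 288.42 g/kWh


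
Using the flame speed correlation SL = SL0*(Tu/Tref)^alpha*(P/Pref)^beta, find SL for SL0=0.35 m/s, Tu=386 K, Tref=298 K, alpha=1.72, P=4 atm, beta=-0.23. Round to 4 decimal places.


SL = SL0 * (Tu/Tref)^alpha * (P/Pref)^beta
T ratio = 386/298 = 1.29530201
(T ratio)^alpha = 1.29530201^1.72 = 1.560552
(P/Pref)^beta = 4^(-0.23) = 0.726986
SL = 0.35 * 1.560552 * 0.726986 = 0.3971 m/s


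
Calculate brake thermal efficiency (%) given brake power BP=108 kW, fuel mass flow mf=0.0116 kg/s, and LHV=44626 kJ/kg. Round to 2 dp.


eta_BTE = (BP / (mf * LHV)) * 100
Denominator = 0.0116 * 44626 = 517.6616 kW
eta_BTE = (108 / 517.6616) * 100 = 20.86%


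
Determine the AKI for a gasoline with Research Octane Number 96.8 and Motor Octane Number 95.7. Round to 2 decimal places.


AKI = (RON + MON) / 2
AKI = (96.8 + 95.7) / 2
AKI = 192.5 / 2 = 96.25


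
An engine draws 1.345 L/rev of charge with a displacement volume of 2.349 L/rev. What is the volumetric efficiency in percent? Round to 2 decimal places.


eta_v = (V_actual / V_disp) * 100
Ratio = 1.345 / 2.349 = 0.5726
eta_v = 0.5726 * 100 = 57.26%


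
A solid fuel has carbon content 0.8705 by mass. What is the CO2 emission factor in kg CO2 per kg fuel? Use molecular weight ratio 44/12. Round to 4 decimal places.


EF = C_frac * (M_CO2 / M_C)
EF = 0.8705 * (44/12)
EF = 0.8705 * 3.666667 = 3.1918 kg_CO2/kg_fuel


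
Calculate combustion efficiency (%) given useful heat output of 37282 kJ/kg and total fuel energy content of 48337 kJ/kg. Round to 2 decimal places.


Efficiency = (Q_useful / Q_fuel) * 100
Efficiency = (37282 / 48337) * 100
Efficiency = 0.7713 * 100 = 77.13%


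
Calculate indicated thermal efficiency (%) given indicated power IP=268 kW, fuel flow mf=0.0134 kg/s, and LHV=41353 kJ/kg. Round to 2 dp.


eta_ith = (IP / (mf * LHV)) * 100
Denominator = 0.0134 * 41353 = 554.1302 kW
eta_ith = (268 / 554.1302) * 100 = 48.36%


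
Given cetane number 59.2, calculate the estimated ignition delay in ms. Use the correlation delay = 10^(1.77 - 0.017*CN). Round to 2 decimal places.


delay = 10^(1.77 - 0.017*CN)
Exponent = 1.77 - 0.017*59.2 = 0.7636
delay = 10^0.7636 = 5.80 ms


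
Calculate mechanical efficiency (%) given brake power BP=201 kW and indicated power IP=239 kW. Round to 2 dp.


eta_mech = (BP / IP) * 100
Ratio = 201 / 239 = 0.8410
eta_mech = 0.8410 * 100 = 84.10%


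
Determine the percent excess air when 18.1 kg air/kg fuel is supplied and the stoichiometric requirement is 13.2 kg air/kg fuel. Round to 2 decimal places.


Excess air = actual - stoichiometric = 18.1 - 13.2 = 4.90 kg/kg fuel
Excess air % = (excess / stoich) * 100 = (4.90 / 13.2) * 100 = 37.12%


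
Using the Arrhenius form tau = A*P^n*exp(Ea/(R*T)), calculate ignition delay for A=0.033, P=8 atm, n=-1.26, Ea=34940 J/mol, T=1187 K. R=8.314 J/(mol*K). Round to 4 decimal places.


tau = A * P^n * exp(Ea/(R*T))
P^n = 8^(-1.26) = 0.07279585
Ea/(R*T) = 34940/(8.314*1187) = 3.540480
exp(Ea/(R*T)) = 34.483472
tau = 0.033 * 0.07279585 * 34.483472 = 0.0828 ms


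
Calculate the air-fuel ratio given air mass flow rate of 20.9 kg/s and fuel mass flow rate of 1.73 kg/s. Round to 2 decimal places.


AFR = m_air / m_fuel
AFR = 20.9 / 1.73 = 12.08


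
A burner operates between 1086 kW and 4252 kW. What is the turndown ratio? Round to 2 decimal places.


TDR = Q_max / Q_min
TDR = 4252 / 1086 = 3.92


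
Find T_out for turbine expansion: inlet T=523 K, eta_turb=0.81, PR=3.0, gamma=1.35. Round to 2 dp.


T_out = T_in * (1 - eta * (1 - PR^(-(gamma-1)/gamma)))
Exponent = -(1.35-1)/1.35 = -0.25925926
PR^exp = 3.0^(-0.25925926) = 0.75214556
Factor = 1 - 0.81*(1 - 0.75214556) = 0.79923790
T_out = 523 * 0.79923790 = 418.00 K


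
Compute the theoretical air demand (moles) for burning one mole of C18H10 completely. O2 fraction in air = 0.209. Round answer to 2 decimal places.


Balanced combustion: C18H10 + 20.5 O2 -> 18 CO2 + 5 H2O
O2 needed = C + H/4 = 18 + 10/4 = 20.50 moles
Air moles = O2 / 0.209 = 20.50 / 0.209 = 98.09 moles air


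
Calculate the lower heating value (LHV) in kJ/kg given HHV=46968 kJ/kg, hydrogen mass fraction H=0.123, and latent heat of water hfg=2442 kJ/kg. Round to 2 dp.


LHV = HHV - hfg * 9 * H
Water correction = 2442 * 9 * 0.123 = 2703.294 kJ/kg
LHV = 46968 - 2703.294 = 44264.71 kJ/kg


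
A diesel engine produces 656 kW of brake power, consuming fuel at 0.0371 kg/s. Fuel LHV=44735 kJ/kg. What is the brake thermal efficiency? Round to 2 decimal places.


eta_BTE = (BP / (mf * LHV)) * 100
Denominator = 0.0371 * 44735 = 1659.6685 kW
eta_BTE = (656 / 1659.6685) * 100 = 39.53%


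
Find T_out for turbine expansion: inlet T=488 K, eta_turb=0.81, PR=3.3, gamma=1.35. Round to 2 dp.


T_out = T_in * (1 - eta * (1 - PR^(-(gamma-1)/gamma)))
Exponent = -(1.35-1)/1.35 = -0.25925926
PR^exp = 3.3^(-0.25925926) = 0.73378775
Factor = 1 - 0.81*(1 - 0.73378775) = 0.78436808
T_out = 488 * 0.78436808 = 382.77 K


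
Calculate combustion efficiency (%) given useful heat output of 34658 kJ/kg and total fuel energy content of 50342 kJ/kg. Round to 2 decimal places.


Efficiency = (Q_useful / Q_fuel) * 100
Efficiency = (34658 / 50342) * 100
Efficiency = 0.6885 * 100 = 68.85%


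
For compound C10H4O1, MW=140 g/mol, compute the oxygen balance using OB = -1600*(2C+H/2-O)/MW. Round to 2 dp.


OB = -1600 * (2C + H/2 - O) / MW
Inner = 2*10 + 4/2 - 1 = 21.00
OB = -1600 * 21.00 / 140 = -240.00%


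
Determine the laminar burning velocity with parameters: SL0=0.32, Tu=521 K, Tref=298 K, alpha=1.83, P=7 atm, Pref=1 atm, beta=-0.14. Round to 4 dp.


SL = SL0 * (Tu/Tref)^alpha * (P/Pref)^beta
T ratio = 521/298 = 1.74832215
(T ratio)^alpha = 1.74832215^1.83 = 2.779696
(P/Pref)^beta = 7^(-0.14) = 0.761529
SL = 0.32 * 2.779696 * 0.761529 = 0.6774 m/s


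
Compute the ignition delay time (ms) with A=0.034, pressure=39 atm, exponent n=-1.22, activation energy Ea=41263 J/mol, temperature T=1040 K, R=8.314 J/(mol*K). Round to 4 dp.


tau = A * P^n * exp(Ea/(R*T))
P^n = 39^(-1.22) = 0.01145252
Ea/(R*T) = 41263/(8.314*1040) = 4.772187
exp(Ea/(R*T)) = 118.177397
tau = 0.034 * 0.01145252 * 118.177397 = 0.0460 ms


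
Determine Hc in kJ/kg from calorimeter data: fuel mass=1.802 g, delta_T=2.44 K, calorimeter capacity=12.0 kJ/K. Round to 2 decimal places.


Hc = C_cal * delta_T / m_fuel
Q_released = 12.0 * 2.44 = 29.2800 kJ
m_fuel = 1.802 g = 1.802/1000 kg = 0.001802 kg
Hc = 29.2800 / 0.001802 = 16248.61 kJ/kg


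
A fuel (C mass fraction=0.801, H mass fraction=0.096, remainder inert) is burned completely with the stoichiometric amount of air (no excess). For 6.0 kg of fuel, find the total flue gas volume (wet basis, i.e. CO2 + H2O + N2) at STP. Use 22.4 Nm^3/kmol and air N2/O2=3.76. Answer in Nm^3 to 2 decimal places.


Per kg fuel: CO2 = (C/12 kmol)*22.4 = (0.801/12)*22.4 = 1.49520 Nm^3
Per kg fuel: H2O = (H/2 kmol)*22.4 = (0.096/2)*22.4 = 1.07520 Nm^3
O2 needed per kg fuel = C/12 + H/4 = 0.801/12 + 0.096/4 = 0.09075000 kmol
Per kg fuel: N2 = O2*3.76*22.4 = 0.09075000*3.76*22.4 = 7.64333 Nm^3
Total per kg = 1.49520 + 1.07520 + 7.64333 = 10.21373 Nm^3
Total = 10.21373 * 6.0 = 61.28 Nm^3


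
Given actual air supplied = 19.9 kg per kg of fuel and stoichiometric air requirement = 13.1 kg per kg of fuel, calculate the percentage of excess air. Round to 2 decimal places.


Excess air = actual - stoichiometric = 19.9 - 13.1 = 6.80 kg/kg fuel
Excess air % = (excess / stoich) * 100 = (6.80 / 13.1) * 100 = 51.91%


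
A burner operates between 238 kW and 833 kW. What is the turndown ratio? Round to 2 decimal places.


TDR = Q_max / Q_min
TDR = 833 / 238 = 3.50


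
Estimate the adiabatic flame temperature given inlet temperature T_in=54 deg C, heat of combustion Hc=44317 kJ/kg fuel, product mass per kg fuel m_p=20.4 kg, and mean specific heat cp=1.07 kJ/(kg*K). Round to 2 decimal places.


T_ad = T_in + Hc / (m_p * cp)
Denominator = 20.4 * 1.07 = 21.8280
Temperature rise = 44317 / 21.8280 = 2030.28 K
T_ad = 54 + 2030.28 = 2084.28 deg C


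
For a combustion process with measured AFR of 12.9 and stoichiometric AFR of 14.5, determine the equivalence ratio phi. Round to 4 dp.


phi = AFR_stoich / AFR_actual
phi = 14.5 / 12.9 = 1.1240


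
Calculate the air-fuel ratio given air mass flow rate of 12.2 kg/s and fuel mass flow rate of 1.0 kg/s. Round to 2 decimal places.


AFR = m_air / m_fuel
AFR = 12.2 / 1.0 = 12.20


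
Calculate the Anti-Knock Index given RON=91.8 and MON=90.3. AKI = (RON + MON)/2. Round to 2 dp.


AKI = (RON + MON) / 2
AKI = (91.8 + 90.3) / 2
AKI = 182.1 / 2 = 91.05


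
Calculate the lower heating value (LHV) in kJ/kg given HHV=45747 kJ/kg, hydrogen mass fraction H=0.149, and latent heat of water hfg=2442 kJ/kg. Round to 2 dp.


LHV = HHV - hfg * 9 * H
Water correction = 2442 * 9 * 0.149 = 3274.722 kJ/kg
LHV = 45747 - 3274.722 = 42472.28 kJ/kg


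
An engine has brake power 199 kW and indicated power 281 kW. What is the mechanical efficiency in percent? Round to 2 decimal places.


eta_mech = (BP / IP) * 100
Ratio = 199 / 281 = 0.7082
eta_mech = 0.7082 * 100 = 70.82%


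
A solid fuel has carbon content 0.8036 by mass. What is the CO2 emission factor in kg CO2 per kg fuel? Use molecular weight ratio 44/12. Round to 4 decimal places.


EF = C_frac * (M_CO2 / M_C)
EF = 0.8036 * (44/12)
EF = 0.8036 * 3.666667 = 2.9465 kg_CO2/kg_fuel


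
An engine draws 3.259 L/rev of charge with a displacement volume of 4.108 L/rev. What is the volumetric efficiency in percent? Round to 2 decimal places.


eta_v = (V_actual / V_disp) * 100
Ratio = 3.259 / 4.108 = 0.7933
eta_v = 0.7933 * 100 = 79.33%


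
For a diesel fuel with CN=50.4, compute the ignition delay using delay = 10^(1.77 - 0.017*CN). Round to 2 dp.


delay = 10^(1.77 - 0.017*CN)
Exponent = 1.77 - 0.017*50.4 = 0.9132
delay = 10^0.9132 = 8.19 ms


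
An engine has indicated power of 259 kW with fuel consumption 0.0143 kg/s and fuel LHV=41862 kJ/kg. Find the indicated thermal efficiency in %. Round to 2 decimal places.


eta_ith = (IP / (mf * LHV)) * 100
Denominator = 0.0143 * 41862 = 598.6266 kW
eta_ith = (259 / 598.6266) * 100 = 43.27%


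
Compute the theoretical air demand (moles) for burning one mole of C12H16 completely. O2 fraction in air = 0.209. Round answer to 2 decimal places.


Balanced combustion: C12H16 + 16 O2 -> 12 CO2 + 8 H2O
O2 needed = C + H/4 = 12 + 16/4 = 16.00 moles
Air moles = O2 / 0.209 = 16.00 / 0.209 = 76.56 moles air


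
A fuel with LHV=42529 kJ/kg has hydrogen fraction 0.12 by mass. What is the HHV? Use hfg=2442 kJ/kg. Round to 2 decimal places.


HHV = LHV + hfg * 9 * H
Water addition = 2442 * 9 * 0.12 = 2637.360 kJ/kg
HHV = 42529 + 2637.360 = 45166.36 kJ/kg


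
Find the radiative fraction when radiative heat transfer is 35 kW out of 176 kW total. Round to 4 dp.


f_rad = Q_rad / Q_total
f_rad = 35 / 176 = 0.1989


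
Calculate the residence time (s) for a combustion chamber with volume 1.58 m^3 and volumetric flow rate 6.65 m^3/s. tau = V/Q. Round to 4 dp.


tau = V / Q_flow
tau = 1.58 / 6.65 = 0.2376 s


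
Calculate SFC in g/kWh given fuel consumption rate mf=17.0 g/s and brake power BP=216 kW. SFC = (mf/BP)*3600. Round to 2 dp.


SFC = (mf / BP) * 3600
Rate = 17.0 / 216 = 0.078704 g/(s*kW)
SFC = 0.078704 * 3600 = 283.33 g/kWh


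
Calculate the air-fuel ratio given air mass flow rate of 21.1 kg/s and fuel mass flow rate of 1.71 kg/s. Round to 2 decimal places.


AFR = m_air / m_fuel
AFR = 21.1 / 1.71 = 12.34


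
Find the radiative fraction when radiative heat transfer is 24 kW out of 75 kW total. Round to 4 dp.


f_rad = Q_rad / Q_total
f_rad = 24 / 75 = 0.3200


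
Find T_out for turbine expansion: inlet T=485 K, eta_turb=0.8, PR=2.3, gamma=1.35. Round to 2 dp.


T_out = T_in * (1 - eta * (1 - PR^(-(gamma-1)/gamma)))
Exponent = -(1.35-1)/1.35 = -0.25925926
PR^exp = 2.3^(-0.25925926) = 0.80578413
Factor = 1 - 0.8*(1 - 0.80578413) = 0.84462730
T_out = 485 * 0.84462730 = 409.64 K


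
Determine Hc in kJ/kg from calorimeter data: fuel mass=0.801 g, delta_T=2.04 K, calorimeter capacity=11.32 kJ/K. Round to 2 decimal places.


Hc = C_cal * delta_T / m_fuel
Q_released = 11.32 * 2.04 = 23.0928 kJ
m_fuel = 0.801 g = 0.801/1000 kg = 0.000801 kg
Hc = 23.0928 / 0.000801 = 28829.96 kJ/kg


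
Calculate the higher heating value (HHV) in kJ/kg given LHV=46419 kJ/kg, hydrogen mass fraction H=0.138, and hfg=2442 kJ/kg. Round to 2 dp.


HHV = LHV + hfg * 9 * H
Water addition = 2442 * 9 * 0.138 = 3032.964 kJ/kg
HHV = 46419 + 3032.964 = 49451.96 kJ/kg


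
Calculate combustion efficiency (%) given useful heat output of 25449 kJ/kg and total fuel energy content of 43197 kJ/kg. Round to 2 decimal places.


Efficiency = (Q_useful / Q_fuel) * 100
Efficiency = (25449 / 43197) * 100
Efficiency = 0.5891 * 100 = 58.91%


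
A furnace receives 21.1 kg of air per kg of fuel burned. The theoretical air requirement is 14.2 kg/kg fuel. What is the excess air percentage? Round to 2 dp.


Excess air = actual - stoichiometric = 21.1 - 14.2 = 6.90 kg/kg fuel
Excess air % = (excess / stoich) * 100 = (6.90 / 14.2) * 100 = 48.59%


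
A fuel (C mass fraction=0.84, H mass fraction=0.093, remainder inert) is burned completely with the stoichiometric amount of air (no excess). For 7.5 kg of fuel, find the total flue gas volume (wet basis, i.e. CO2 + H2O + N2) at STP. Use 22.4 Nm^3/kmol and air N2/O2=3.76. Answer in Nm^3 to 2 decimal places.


Per kg fuel: CO2 = (C/12 kmol)*22.4 = (0.84/12)*22.4 = 1.56800 Nm^3
Per kg fuel: H2O = (H/2 kmol)*22.4 = (0.093/2)*22.4 = 1.04160 Nm^3
O2 needed per kg fuel = C/12 + H/4 = 0.84/12 + 0.093/4 = 0.09325000 kmol
Per kg fuel: N2 = O2*3.76*22.4 = 0.09325000*3.76*22.4 = 7.85389 Nm^3
Total per kg = 1.56800 + 1.04160 + 7.85389 = 10.46349 Nm^3
Total = 10.46349 * 7.5 = 78.48 Nm^3


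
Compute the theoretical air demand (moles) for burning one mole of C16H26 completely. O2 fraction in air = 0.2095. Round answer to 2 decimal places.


Balanced combustion: C16H26 + 22.5 O2 -> 16 CO2 + 13 H2O
O2 needed = C + H/4 = 16 + 26/4 = 22.50 moles
Air moles = O2 / 0.2095 = 22.50 / 0.2095 = 107.40 moles air


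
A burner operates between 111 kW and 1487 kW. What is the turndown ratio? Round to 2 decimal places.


TDR = Q_max / Q_min
TDR = 1487 / 111 = 13.40


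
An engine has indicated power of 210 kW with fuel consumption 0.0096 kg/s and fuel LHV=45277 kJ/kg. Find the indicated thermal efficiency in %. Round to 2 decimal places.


eta_ith = (IP / (mf * LHV)) * 100
Denominator = 0.0096 * 45277 = 434.6592 kW
eta_ith = (210 / 434.6592) * 100 = 48.31%


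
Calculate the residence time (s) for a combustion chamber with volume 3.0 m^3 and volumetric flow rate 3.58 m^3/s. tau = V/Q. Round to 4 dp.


tau = V / Q_flow
tau = 3.0 / 3.58 = 0.8380 s


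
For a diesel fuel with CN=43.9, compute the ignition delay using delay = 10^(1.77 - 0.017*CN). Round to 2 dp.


delay = 10^(1.77 - 0.017*CN)
Exponent = 1.77 - 0.017*43.9 = 1.0237
delay = 10^1.0237 = 10.56 ms


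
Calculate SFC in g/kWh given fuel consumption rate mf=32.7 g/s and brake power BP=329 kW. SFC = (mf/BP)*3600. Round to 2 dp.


SFC = (mf / BP) * 3600
Rate = 32.7 / 329 = 0.099392 g/(s*kW)
SFC = 0.099392 * 3600 = 357.81 g/kWh


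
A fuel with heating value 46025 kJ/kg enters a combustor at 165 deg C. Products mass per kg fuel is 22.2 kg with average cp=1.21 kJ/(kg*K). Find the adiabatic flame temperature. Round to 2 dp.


T_ad = T_in + Hc / (m_p * cp)
Denominator = 22.2 * 1.21 = 26.8620
Temperature rise = 46025 / 26.8620 = 1713.39 K
T_ad = 165 + 1713.39 = 1878.39 deg C


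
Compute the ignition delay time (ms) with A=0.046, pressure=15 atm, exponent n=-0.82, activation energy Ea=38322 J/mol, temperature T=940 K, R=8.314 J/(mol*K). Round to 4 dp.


tau = A * P^n * exp(Ea/(R*T))
P^n = 15^(-0.82) = 0.10854384
Ea/(R*T) = 38322/(8.314*940) = 4.903546
exp(Ea/(R*T)) = 134.766876
tau = 0.046 * 0.10854384 * 134.766876 = 0.6729 ms


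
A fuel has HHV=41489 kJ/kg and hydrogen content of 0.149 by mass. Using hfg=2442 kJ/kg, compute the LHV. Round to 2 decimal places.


LHV = HHV - hfg * 9 * H
Water correction = 2442 * 9 * 0.149 = 3274.722 kJ/kg
LHV = 41489 - 3274.722 = 38214.28 kJ/kg


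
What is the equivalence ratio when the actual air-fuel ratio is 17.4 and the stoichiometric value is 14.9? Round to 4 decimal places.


phi = AFR_stoich / AFR_actual
phi = 14.9 / 17.4 = 0.8563


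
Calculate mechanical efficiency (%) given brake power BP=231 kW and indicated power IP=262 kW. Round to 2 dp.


eta_mech = (BP / IP) * 100
Ratio = 231 / 262 = 0.8817
eta_mech = 0.8817 * 100 = 88.17%


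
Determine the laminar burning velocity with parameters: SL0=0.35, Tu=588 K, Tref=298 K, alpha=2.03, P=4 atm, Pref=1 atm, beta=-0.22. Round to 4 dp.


SL = SL0 * (Tu/Tref)^alpha * (P/Pref)^beta
T ratio = 588/298 = 1.97315436
(T ratio)^alpha = 1.97315436^2.03 = 3.973534
(P/Pref)^beta = 4^(-0.22) = 0.737135
SL = 0.35 * 3.973534 * 0.737135 = 1.0252 m/s


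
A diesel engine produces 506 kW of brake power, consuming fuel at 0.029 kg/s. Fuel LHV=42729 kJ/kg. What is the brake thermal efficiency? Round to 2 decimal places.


eta_BTE = (BP / (mf * LHV)) * 100
Denominator = 0.029 * 42729 = 1239.1410 kW
eta_BTE = (506 / 1239.1410) * 100 = 40.83%


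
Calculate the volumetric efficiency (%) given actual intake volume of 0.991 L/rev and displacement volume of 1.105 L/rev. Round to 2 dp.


eta_v = (V_actual / V_disp) * 100
Ratio = 0.991 / 1.105 = 0.8968
eta_v = 0.8968 * 100 = 89.68%


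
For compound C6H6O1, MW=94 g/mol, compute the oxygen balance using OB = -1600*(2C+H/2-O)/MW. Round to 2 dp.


OB = -1600 * (2C + H/2 - O) / MW
Inner = 2*6 + 6/2 - 1 = 14.00
OB = -1600 * 14.00 / 94 = -238.30%


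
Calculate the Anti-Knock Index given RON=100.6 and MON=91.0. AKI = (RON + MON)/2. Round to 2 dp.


AKI = (RON + MON) / 2
AKI = (100.6 + 91.0) / 2
AKI = 191.6 / 2 = 95.80


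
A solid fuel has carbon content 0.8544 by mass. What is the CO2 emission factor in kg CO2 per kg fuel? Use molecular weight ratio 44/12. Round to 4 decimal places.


EF = C_frac * (M_CO2 / M_C)
EF = 0.8544 * (44/12)
EF = 0.8544 * 3.666667 = 3.1328 kg_CO2/kg_fuel


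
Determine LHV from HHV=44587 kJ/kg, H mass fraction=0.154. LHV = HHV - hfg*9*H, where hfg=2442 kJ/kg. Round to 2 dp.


LHV = HHV - hfg * 9 * H
Water correction = 2442 * 9 * 0.154 = 3384.612 kJ/kg
LHV = 44587 - 3384.612 = 41202.39 kJ/kg


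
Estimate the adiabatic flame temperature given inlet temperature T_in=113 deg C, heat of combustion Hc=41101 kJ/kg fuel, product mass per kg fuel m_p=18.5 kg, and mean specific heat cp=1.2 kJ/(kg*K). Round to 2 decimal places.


T_ad = T_in + Hc / (m_p * cp)
Denominator = 18.5 * 1.2 = 22.2000
Temperature rise = 41101 / 22.2000 = 1851.40 K
T_ad = 113 + 1851.40 = 1964.40 deg C


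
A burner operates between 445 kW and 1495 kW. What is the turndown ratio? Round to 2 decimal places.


TDR = Q_max / Q_min
TDR = 1495 / 445 = 3.36


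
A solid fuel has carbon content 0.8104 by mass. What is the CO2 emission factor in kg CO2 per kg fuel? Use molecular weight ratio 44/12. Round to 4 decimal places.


EF = C_frac * (M_CO2 / M_C)
EF = 0.8104 * (44/12)
EF = 0.8104 * 3.666667 = 2.9715 kg_CO2/kg_fuel


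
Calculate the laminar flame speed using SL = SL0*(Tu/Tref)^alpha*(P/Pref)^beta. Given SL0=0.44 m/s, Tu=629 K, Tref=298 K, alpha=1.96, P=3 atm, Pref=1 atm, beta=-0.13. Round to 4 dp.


SL = SL0 * (Tu/Tref)^alpha * (P/Pref)^beta
T ratio = 629/298 = 2.11073826
(T ratio)^alpha = 2.11073826^1.96 = 4.324057
(P/Pref)^beta = 3^(-0.13) = 0.866910
SL = 0.44 * 4.324057 * 0.866910 = 1.6494 m/s


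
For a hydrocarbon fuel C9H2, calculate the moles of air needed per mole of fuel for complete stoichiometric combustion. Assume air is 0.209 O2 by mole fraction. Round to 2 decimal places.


Balanced combustion: C9H2 + 9.5 O2 -> 9 CO2 + 1 H2O
O2 needed = C + H/4 = 9 + 2/4 = 9.50 moles
Air moles = O2 / 0.209 = 9.50 / 0.209 = 45.45 moles air


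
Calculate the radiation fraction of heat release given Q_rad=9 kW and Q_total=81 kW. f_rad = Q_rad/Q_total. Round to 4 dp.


f_rad = Q_rad / Q_total
f_rad = 9 / 81 = 0.1111


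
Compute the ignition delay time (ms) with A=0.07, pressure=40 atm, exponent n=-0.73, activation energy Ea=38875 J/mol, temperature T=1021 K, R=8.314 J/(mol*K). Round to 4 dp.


tau = A * P^n * exp(Ea/(R*T))
P^n = 40^(-0.73) = 0.06768559
Ea/(R*T) = 38875/(8.314*1021) = 4.579675
exp(Ea/(R*T)) = 97.482687
tau = 0.07 * 0.06768559 * 97.482687 = 0.4619 ms


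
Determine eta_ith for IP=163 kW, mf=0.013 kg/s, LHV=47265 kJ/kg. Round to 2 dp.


eta_ith = (IP / (mf * LHV)) * 100
Denominator = 0.013 * 47265 = 614.4450 kW
eta_ith = (163 / 614.4450) * 100 = 26.53%


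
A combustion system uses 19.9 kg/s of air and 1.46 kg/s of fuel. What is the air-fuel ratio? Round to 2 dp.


AFR = m_air / m_fuel
AFR = 19.9 / 1.46 = 13.63


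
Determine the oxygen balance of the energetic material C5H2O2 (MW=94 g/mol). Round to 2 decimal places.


OB = -1600 * (2C + H/2 - O) / MW
Inner = 2*5 + 2/2 - 2 = 9.00
OB = -1600 * 9.00 / 94 = -153.19%


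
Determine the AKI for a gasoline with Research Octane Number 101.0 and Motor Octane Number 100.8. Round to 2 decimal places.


AKI = (RON + MON) / 2
AKI = (101.0 + 100.8) / 2
AKI = 201.8 / 2 = 100.90


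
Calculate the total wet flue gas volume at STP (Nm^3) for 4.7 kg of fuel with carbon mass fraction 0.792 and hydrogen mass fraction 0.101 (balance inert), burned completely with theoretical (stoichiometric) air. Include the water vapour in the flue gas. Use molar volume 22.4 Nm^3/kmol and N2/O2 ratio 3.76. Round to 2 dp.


Per kg fuel: CO2 = (C/12 kmol)*22.4 = (0.792/12)*22.4 = 1.47840 Nm^3
Per kg fuel: H2O = (H/2 kmol)*22.4 = (0.101/2)*22.4 = 1.13120 Nm^3
O2 needed per kg fuel = C/12 + H/4 = 0.792/12 + 0.101/4 = 0.09125000 kmol
Per kg fuel: N2 = O2*3.76*22.4 = 0.09125000*3.76*22.4 = 7.68544 Nm^3
Total per kg = 1.47840 + 1.13120 + 7.68544 = 10.29504 Nm^3
Total = 10.29504 * 4.7 = 48.39 Nm^3


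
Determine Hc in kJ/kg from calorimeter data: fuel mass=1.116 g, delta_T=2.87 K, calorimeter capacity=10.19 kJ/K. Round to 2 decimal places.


Hc = C_cal * delta_T / m_fuel
Q_released = 10.19 * 2.87 = 29.2453 kJ
m_fuel = 1.116 g = 1.116/1000 kg = 0.001116 kg
Hc = 29.2453 / 0.001116 = 26205.47 kJ/kg


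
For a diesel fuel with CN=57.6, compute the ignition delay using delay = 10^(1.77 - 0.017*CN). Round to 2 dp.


delay = 10^(1.77 - 0.017*CN)
Exponent = 1.77 - 0.017*57.6 = 0.7908
delay = 10^0.7908 = 6.18 ms


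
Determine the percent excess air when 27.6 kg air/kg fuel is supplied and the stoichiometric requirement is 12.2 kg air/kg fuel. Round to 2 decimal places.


Excess air = actual - stoichiometric = 27.6 - 12.2 = 15.40 kg/kg fuel
Excess air % = (excess / stoich) * 100 = (15.40 / 12.2) * 100 = 126.23%
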